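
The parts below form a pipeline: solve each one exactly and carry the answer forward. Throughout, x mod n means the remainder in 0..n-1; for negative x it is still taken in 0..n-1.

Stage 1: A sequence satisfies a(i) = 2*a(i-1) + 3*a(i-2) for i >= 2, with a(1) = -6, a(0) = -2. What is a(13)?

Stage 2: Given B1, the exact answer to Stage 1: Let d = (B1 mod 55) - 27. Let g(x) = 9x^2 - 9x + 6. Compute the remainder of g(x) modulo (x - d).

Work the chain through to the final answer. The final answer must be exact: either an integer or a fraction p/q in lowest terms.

384

Stage 1: a(2) = 2*(-6) + 3*(-2) = -18; iterating: a(2)=-18, a(3)=-54, a(4)=-162, a(5)=-486, a(6)=-1458, a(7)=-4374, a(8)=-13122, a(9)=-39366, a(10)=-118098, a(11)=-354294, a(12)=-1062882, a(13)=-3188646; answer -3188646
Stage 2: B1 = -3188646; d = 7; remainder = value at the root: 9*(7)^2 - 9*(7)^1 + 6 = (441) + (-63) + (6) = 384; answer 384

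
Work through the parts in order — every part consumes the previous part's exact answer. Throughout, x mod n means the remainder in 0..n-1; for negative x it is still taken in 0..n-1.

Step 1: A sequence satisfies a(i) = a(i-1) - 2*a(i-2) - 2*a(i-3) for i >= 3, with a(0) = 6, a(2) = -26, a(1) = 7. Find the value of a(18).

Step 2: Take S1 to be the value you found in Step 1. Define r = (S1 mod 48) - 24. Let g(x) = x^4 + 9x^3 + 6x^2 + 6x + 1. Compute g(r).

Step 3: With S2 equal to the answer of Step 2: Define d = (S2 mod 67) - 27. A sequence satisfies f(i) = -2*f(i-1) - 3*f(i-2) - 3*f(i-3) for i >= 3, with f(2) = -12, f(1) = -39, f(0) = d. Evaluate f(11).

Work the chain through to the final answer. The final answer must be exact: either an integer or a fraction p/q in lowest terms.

Step 1: a(3) = 1*(-26) - 2*(7) - 2*(6) = -52; iterating: a(3)=-52, a(4)=-14, a(5)=142, a(6)=274, a(7)=18, a(8)=-814, a(9)=-1398, a(10)=194, a(11)=4618, a(12)=7026, a(13)=-2598, a(14)=-25886, a(15)=-34742, a(16)=22226, a(17)=143482, a(18)=168514; answer 168514
Step 2: S1 = 168514; r = 10; 1*(10)^4 + 9*(10)^3 + 6*(10)^2 + 6*(10)^1 + 1 = (10000) + (9000) + (600) + (60) + (1) = 19661; answer 19661
Step 3: S2 = 19661; d = 3; f(3) = -2*(-12) - 3*(-39) - 3*(3) = 132; iterating: f(3)=132, f(4)=-111, f(5)=-138, f(6)=213, f(7)=321, f(8)=-867, f(9)=132, f(10)=1374, f(11)=-543; answer -543

-543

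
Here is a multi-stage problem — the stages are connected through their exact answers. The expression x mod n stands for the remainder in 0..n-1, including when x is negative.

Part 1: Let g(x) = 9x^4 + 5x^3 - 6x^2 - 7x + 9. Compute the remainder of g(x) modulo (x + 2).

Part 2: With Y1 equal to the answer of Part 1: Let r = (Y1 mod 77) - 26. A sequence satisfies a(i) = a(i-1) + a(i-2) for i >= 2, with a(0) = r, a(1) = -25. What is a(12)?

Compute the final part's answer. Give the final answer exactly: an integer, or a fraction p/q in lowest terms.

-3600

Part 1: remainder = value at the root: 9*(-2)^4 + 5*(-2)^3 - 6*(-2)^2 - 7*(-2)^1 + 9 = (144) + (-40) + (-24) + (14) + (9) = 103; answer 103
Part 2: Y1 = 103; r = 0; a(2) = 1*(-25) + 1*(0) = -25; iterating: a(2)=-25, a(3)=-50, a(4)=-75, a(5)=-125, a(6)=-200, a(7)=-325, a(8)=-525, a(9)=-850, a(10)=-1375, a(11)=-2225, a(12)=-3600; answer -3600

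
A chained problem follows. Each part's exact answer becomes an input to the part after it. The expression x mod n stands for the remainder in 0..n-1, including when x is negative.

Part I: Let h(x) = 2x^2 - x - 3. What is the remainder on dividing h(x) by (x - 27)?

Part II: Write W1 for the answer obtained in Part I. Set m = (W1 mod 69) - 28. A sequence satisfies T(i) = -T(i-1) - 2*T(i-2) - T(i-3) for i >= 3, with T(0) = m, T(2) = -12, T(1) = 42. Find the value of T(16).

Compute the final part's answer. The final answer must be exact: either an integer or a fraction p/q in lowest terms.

Part I: remainder = value at the root: 2*(27)^2 - 1*(27)^1 - 3 = (1458) + (-27) + (-3) = 1428; answer 1428
Part II: W1 = 1428; m = 20; T(3) = -1*(-12) - 2*(42) - 1*(20) = -92; iterating: T(3)=-92, T(4)=74, T(5)=122, T(6)=-178, T(7)=-140, T(8)=374, T(9)=84, T(10)=-692, T(11)=150, T(12)=1150, T(13)=-758, T(14)=-1692, T(15)=2058, T(16)=2084; answer 2084

2084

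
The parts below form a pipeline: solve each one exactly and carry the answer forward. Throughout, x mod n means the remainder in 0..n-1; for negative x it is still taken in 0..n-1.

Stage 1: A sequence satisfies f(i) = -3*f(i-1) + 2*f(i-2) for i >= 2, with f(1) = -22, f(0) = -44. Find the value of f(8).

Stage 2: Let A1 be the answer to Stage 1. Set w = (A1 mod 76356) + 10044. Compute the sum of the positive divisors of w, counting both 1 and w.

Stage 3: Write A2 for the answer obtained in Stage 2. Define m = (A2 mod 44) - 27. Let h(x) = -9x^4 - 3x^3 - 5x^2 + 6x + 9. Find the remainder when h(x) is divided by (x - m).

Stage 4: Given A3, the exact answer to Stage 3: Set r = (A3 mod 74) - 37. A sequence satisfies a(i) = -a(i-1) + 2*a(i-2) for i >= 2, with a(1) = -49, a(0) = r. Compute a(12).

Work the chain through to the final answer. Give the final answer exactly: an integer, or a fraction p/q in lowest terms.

Stage 1: f(2) = -3*(-22) + 2*(-44) = -22; iterating: f(2)=-22, f(3)=22, f(4)=-110, f(5)=374, f(6)=-1342, f(7)=4774, f(8)=-17006; answer -17006
Stage 2: A1 = -17006; w = 69394; 69394 = 2 * 13 * 17 * 157; sigma = (1 + 2) * (1 + 13) * (1 + 17) * (1 + 157) = 3 * 14 * 18 * 158 = 119448; answer 119448
Stage 3: A2 = 119448; m = 5; remainder = value at the root: -9*(5)^4 - 3*(5)^3 - 5*(5)^2 + 6*(5)^1 + 9 = (-5625) + (-375) + (-125) + (30) + (9) = -6086; answer -6086
Stage 4: A3 = -6086; r = 19; a(2) = -1*(-49) + 2*(19) = 87; iterating: a(2)=87, a(3)=-185, a(4)=359, a(5)=-729, a(6)=1447, a(7)=-2905, a(8)=5799, a(9)=-11609, a(10)=23207, a(11)=-46425, a(12)=92839; answer 92839

92839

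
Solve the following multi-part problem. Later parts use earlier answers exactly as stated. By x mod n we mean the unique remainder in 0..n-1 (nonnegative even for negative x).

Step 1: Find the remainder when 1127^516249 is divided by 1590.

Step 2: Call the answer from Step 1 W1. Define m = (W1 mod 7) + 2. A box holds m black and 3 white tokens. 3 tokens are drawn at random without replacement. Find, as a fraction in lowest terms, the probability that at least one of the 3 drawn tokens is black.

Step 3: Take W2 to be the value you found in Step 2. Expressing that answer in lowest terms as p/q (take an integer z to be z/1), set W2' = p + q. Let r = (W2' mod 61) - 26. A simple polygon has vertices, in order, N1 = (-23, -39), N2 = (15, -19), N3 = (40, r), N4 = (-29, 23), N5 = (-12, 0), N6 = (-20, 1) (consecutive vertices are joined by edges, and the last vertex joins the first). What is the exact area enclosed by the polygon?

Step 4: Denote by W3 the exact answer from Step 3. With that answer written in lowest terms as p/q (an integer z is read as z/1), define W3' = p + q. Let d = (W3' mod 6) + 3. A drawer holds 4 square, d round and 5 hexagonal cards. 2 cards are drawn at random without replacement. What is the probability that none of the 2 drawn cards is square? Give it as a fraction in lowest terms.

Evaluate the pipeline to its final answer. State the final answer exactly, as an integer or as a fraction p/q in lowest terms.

Step 1: squarings mod 1590: 1127^1=1127, 1127^2=1309, 1127^4=1051, 1127^8=1141, 1127^16=1261, 1127^32=121, 1127^64=331, 1127^128=1441, 1127^256=1531, 1127^512=301, 1127^1024=1561, 1127^2048=841, 1127^4096=1321, 1127^8192=811, 1127^16384=1051, 1127^32768=1141, 1127^65536=1261, 1127^131072=121, 1127^262144=331; 1127^516249 = 1127^1 * 1127^8 * 1127^16 * 1127^128 * 1127^8192 * 1127^16384 * 1127^32768 * 1127^65536 * 1127^131072 * 1127^262144 = 557 (mod 1590); answer 557
Step 2: W1 = 557; m = 6; total draws C(9,3) = 84; complement C(3,3) = 1; favorable 84 - 1 = 83; P = 83/84; answer 83/84
Step 3: W2 = 83/84; threaded value p + q = 167; r = 19; cross terms: (-23*-19 - 15*-39)=1022, (15*19 - 40*-19)=1045, (40*23 - -29*19)=1471, (-29*0 - -12*23)=276, (-12*1 - -20*0)=-12, (-20*-39 - -23*1)=803; twice the area = |4605| = 4605; area = 4605/2; answer 4605/2
Step 4: W3 = 4605/2; threaded value p + q = 4607; d = 8; total draws C(17,2) = 136; favorable C(13,2) = 78; P = 39/68; answer 39/68

39/68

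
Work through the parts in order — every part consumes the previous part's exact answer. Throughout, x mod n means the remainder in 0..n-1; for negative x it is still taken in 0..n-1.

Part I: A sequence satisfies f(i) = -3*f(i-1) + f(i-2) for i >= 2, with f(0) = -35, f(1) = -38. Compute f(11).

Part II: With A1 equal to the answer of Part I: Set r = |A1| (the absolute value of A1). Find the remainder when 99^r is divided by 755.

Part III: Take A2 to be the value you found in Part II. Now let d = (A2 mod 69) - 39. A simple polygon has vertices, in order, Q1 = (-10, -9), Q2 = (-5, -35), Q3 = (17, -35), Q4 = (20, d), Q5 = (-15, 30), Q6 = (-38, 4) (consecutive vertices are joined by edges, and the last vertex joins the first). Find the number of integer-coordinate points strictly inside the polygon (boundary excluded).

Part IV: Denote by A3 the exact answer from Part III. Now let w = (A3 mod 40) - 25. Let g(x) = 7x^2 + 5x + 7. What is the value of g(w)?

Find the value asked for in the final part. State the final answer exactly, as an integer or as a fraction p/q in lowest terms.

25

Part I: f(2) = -3*(-38) + 1*(-35) = 79; iterating: f(2)=79, f(3)=-275, f(4)=904, f(5)=-2987, f(6)=9865, f(7)=-32582, f(8)=107611, f(9)=-355415, f(10)=1173856, f(11)=-3876983; answer -3876983
Part II: A1 = -3876983; r = 3876983; squarings mod 755: 99^1=99, 99^2=741, 99^4=196, 99^8=666, 99^16=371, 99^32=231, 99^64=511, 99^128=646, 99^256=556, 99^512=341, 99^1024=11, 99^2048=121, 99^4096=296, 99^8192=36, 99^16384=541, 99^32768=496, 99^65536=641, 99^131072=161, 99^262144=251, 99^524288=336, 99^1048576=401, 99^2097152=741; 99^3876983 = 99^1 * 99^2 * 99^4 * 99^16 * 99^32 * 99^64 * 99^2048 * 99^8192 * 99^65536 * 99^131072 * 99^524288 * 99^1048576 * 99^2097152 = 364 (mod 755); answer 364
Part III: A2 = 364; d = -20; cross terms: (-10*-35 - -5*-9)=305, (-5*-35 - 17*-35)=770, (17*-20 - 20*-35)=360, (20*30 - -15*-20)=300, (-15*4 - -38*30)=1080, (-38*-9 - -10*4)=382; twice the area = |3197| = 3197; area = 3197/2; boundary points = 1 + 22 + 3 + 5 + 1 + 1 = 33; strictly interior points = area - boundary/2 + 1 = 1583; answer 1583
Part IV: A3 = 1583; w = -2; 7*(-2)^2 + 5*(-2)^1 + 7 = (28) + (-10) + (7) = 25; answer 25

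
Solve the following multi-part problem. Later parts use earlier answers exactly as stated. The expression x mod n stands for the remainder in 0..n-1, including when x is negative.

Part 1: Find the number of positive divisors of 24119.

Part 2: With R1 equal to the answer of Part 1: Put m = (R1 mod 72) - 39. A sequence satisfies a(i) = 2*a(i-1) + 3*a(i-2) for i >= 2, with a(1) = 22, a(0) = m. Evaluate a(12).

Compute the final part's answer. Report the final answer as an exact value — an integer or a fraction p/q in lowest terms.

Part 1: 24119 = 89 * 271; number of divisors = (1+1) * (1+1) = 4; answer 4
Part 2: R1 = 4; m = -35; a(2) = 2*(22) + 3*(-35) = -61; iterating: a(2)=-61, a(3)=-56, a(4)=-295, a(5)=-758, a(6)=-2401, a(7)=-7076, a(8)=-21355, a(9)=-63938, a(10)=-191941, a(11)=-575696, a(12)=-1727215; answer -1727215

-1727215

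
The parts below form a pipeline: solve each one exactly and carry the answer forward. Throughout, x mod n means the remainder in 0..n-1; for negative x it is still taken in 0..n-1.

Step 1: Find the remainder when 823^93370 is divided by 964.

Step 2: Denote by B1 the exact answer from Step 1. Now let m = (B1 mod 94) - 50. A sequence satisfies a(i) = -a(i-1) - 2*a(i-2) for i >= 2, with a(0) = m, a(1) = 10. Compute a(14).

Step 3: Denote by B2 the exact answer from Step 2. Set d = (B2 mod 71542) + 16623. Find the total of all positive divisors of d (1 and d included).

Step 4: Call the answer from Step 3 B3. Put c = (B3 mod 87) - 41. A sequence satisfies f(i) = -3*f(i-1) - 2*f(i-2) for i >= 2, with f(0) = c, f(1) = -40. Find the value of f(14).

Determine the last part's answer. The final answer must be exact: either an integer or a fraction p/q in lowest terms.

Step 1: squarings mod 964: 823^1=823, 823^2=601, 823^4=665, 823^8=713, 823^16=341, 823^32=601, 823^64=665, 823^128=713, 823^256=341, 823^512=601, 823^1024=665, 823^2048=713, 823^4096=341, 823^8192=601, 823^16384=665, 823^32768=713, 823^65536=341; 823^93370 = 823^2 * 823^8 * 823^16 * 823^32 * 823^128 * 823^1024 * 823^2048 * 823^8192 * 823^16384 * 823^65536 = 497 (mod 964); answer 497
Step 2: B1 = 497; m = -23; a(2) = -1*(10) - 2*(-23) = 36; iterating: a(2)=36, a(3)=-56, a(4)=-16, a(5)=128, a(6)=-96, a(7)=-160, a(8)=352, a(9)=-32, a(10)=-672, a(11)=736, a(12)=608, a(13)=-2080, a(14)=864; answer 864
Step 3: B2 = 864; d = 17487; 17487 = 3^2 * 29 * 67; sigma = (1 + 3 + 9) * (1 + 29) * (1 + 67) = 13 * 30 * 68 = 26520; answer 26520
Step 4: B3 = 26520; c = 31; f(2) = -3*(-40) - 2*(31) = 58; iterating: f(2)=58, f(3)=-94, f(4)=166, f(5)=-310, f(6)=598, f(7)=-1174, f(8)=2326, f(9)=-4630, f(10)=9238, f(11)=-18454, f(12)=36886, f(13)=-73750, f(14)=147478; answer 147478

147478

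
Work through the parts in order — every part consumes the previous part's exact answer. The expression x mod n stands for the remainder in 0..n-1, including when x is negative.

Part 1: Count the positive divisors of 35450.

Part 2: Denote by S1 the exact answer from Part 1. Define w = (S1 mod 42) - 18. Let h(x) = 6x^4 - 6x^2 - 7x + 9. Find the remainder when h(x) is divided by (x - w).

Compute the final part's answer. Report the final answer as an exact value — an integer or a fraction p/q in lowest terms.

7611

Part 1: 35450 = 2 * 5^2 * 709; number of divisors = (1+1) * (2+1) * (1+1) = 12; answer 12
Part 2: S1 = 12; w = -6; remainder = value at the root: 6*(-6)^4 - 6*(-6)^2 - 7*(-6)^1 + 9 = (7776) + (-216) + (42) + (9) = 7611; answer 7611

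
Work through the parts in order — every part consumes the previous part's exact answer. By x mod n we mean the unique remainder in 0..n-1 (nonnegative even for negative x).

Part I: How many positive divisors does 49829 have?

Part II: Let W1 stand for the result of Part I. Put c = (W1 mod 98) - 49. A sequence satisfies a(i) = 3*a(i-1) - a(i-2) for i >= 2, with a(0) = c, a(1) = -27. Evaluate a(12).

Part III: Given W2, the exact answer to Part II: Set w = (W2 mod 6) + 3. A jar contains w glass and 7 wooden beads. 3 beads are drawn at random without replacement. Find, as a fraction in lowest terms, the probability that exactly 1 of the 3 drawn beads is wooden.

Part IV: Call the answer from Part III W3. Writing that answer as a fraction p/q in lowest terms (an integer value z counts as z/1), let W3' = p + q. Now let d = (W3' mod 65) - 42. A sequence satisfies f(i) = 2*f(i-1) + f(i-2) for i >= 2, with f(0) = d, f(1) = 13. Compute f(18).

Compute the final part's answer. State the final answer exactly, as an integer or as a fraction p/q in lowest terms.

-10929519

Part I: 49829 = 13 * 3833; number of divisors = (1+1) * (1+1) = 4; answer 4
Part II: W1 = 4; c = -45; a(2) = 3*(-27) - 1*(-45) = -36; iterating: a(2)=-36, a(3)=-81, a(4)=-207, a(5)=-540, a(6)=-1413, a(7)=-3699, a(8)=-9684, a(9)=-25353, a(10)=-66375, a(11)=-173772, a(12)=-454941; answer -454941
Part III: W2 = -454941; w = 6; total draws C(13,3) = 286; favorable C(7,1)*C(6,2) = 105; P = 105/286; answer 105/286
Part IV: W3 = 105/286; threaded value p + q = 391; d = -41; f(2) = 2*(13) + 1*(-41) = -15; iterating: f(2)=-15, f(3)=-17, f(4)=-49, f(5)=-115, f(6)=-279, f(7)=-673, f(8)=-1625, f(9)=-3923, f(10)=-9471, f(11)=-22865, f(12)=-55201, f(13)=-133267, f(14)=-321735, f(15)=-776737, f(16)=-1875209, f(17)=-4527155, f(18)=-10929519; answer -10929519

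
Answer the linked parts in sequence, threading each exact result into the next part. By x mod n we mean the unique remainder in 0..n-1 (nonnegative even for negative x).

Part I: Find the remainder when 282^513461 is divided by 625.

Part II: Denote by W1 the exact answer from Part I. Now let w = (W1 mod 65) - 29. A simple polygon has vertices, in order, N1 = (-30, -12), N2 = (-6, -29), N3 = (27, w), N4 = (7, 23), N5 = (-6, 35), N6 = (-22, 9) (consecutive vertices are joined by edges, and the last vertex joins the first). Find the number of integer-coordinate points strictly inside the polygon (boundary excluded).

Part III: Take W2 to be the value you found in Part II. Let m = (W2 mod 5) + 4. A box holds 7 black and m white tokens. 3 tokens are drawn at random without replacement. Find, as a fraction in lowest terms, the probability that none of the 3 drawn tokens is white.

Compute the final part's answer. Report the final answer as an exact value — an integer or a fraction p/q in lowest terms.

7/44

Part I: squarings mod 625: 282^1=282, 282^2=149, 282^4=326, 282^8=26, 282^16=51, 282^32=101, 282^64=201, 282^128=401, 282^256=176, 282^512=351, 282^1024=76, 282^2048=151, 282^4096=301, 282^8192=601, 282^16384=576, 282^32768=526, 282^65536=426, 282^131072=226, 282^262144=451; 282^513461 = 282^1 * 282^4 * 282^16 * 282^32 * 282^128 * 282^256 * 282^1024 * 282^4096 * 282^16384 * 282^32768 * 282^65536 * 282^131072 * 282^262144 = 32 (mod 625); answer 32
Part II: W1 = 32; w = 3; cross terms: (-30*-29 - -6*-12)=798, (-6*3 - 27*-29)=765, (27*23 - 7*3)=600, (7*35 - -6*23)=383, (-6*9 - -22*35)=716, (-22*-12 - -30*9)=534; twice the area = |3796| = 3796; area = 1898; boundary points = 1 + 1 + 20 + 1 + 2 + 1 = 26; strictly interior points = area - boundary/2 + 1 = 1886; answer 1886
Part III: W2 = 1886; m = 5; total draws C(12,3) = 220; favorable C(7,3) = 35; P = 7/44; answer 7/44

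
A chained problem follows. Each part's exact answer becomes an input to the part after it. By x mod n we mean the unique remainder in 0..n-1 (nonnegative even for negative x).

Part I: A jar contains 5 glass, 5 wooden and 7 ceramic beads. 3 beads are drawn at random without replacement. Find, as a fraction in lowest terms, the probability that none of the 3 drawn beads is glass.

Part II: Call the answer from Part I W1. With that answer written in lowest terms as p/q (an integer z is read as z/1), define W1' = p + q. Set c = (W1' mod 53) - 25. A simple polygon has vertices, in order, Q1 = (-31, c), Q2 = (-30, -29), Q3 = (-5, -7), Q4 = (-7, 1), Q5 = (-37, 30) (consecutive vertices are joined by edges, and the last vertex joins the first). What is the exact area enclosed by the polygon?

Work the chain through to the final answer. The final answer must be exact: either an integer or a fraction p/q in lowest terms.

Part I: total draws C(17,3) = 680; favorable C(12,3) = 220; P = 11/34; answer 11/34
Part II: W1 = 11/34; threaded value p + q = 45; c = 20; cross terms: (-31*-29 - -30*20)=1499, (-30*-7 - -5*-29)=65, (-5*1 - -7*-7)=-54, (-7*30 - -37*1)=-173, (-37*20 - -31*30)=190; twice the area = |1527| = 1527; area = 1527/2; answer 1527/2

1527/2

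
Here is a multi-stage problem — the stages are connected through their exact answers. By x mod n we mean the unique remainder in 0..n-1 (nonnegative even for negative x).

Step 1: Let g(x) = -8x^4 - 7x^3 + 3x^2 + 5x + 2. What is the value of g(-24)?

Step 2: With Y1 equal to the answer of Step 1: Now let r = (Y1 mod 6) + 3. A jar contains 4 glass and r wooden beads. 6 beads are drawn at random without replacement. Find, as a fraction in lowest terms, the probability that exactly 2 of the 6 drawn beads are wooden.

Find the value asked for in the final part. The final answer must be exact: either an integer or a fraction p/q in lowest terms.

Step 1: -8*(-24)^4 - 7*(-24)^3 + 3*(-24)^2 + 5*(-24)^1 + 2 = (-2654208) + (96768) + (1728) + (-120) + (2) = -2555830; answer -2555830
Step 2: Y1 = -2555830; r = 5; total draws C(9,6) = 84; favorable C(5,2)*C(4,4) = 10; P = 5/42; answer 5/42

5/42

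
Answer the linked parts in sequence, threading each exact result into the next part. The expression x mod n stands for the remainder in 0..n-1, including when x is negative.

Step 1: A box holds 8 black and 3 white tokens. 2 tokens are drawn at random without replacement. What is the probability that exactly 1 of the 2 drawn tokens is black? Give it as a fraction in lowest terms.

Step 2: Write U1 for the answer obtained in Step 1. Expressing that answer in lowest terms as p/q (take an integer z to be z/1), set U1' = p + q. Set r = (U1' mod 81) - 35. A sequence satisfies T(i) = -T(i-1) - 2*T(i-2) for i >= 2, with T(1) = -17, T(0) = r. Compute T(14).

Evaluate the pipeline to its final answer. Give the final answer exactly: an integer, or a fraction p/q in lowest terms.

-1459

Step 1: total draws C(11,2) = 55; favorable C(8,1)*C(3,1) = 24; P = 24/55; answer 24/55
Step 2: U1 = 24/55; threaded value p + q = 79; r = 44; T(2) = -1*(-17) - 2*(44) = -71; iterating: T(2)=-71, T(3)=105, T(4)=37, T(5)=-247, T(6)=173, T(7)=321, T(8)=-667, T(9)=25, T(10)=1309, T(11)=-1359, T(12)=-1259, T(13)=3977, T(14)=-1459; answer -1459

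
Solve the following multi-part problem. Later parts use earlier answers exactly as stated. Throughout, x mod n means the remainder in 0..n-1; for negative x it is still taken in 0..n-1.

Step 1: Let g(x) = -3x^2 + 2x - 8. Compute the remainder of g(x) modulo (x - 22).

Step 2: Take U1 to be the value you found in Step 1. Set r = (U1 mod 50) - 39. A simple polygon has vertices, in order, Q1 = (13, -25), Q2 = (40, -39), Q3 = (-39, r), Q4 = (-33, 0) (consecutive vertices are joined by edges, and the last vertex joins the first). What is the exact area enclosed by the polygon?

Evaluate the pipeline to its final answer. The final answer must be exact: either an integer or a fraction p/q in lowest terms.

Step 1: remainder = value at the root: -3*(22)^2 + 2*(22)^1 - 8 = (-1452) + (44) + (-8) = -1416; answer -1416
Step 2: U1 = -1416; r = -5; cross terms: (13*-39 - 40*-25)=493, (40*-5 - -39*-39)=-1721, (-39*0 - -33*-5)=-165, (-33*-25 - 13*0)=825; twice the area = |-568| = 568; area = 284; answer 284

284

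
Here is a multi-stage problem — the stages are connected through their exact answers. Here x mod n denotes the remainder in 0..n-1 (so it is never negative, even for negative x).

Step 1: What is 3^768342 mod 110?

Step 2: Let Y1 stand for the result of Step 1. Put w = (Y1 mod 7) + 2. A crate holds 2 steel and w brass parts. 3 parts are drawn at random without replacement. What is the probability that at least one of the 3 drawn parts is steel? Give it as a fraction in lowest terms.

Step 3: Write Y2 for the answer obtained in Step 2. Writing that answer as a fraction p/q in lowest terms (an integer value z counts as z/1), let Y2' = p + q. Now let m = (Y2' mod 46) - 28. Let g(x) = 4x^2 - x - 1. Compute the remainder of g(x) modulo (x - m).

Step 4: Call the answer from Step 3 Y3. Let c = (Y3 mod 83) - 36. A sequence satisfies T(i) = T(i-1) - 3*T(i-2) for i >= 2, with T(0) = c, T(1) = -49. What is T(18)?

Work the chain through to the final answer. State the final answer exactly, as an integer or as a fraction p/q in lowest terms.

412091

Step 1: squarings mod 110: 3^1=3, 3^2=9, 3^4=81, 3^8=71, 3^16=91, 3^32=31, 3^64=81, 3^128=71, 3^256=91, 3^512=31, 3^1024=81, 3^2048=71, 3^4096=91, 3^8192=31, 3^16384=81, 3^32768=71, 3^65536=91, 3^131072=31, 3^262144=81, 3^524288=71; 3^768342 = 3^2 * 3^4 * 3^16 * 3^64 * 3^256 * 3^2048 * 3^4096 * 3^8192 * 3^32768 * 3^65536 * 3^131072 * 3^524288 = 9 (mod 110); answer 9
Step 2: Y1 = 9; w = 4; total draws C(6,3) = 20; complement C(4,3) = 4; favorable 20 - 4 = 16; P = 4/5; answer 4/5
Step 3: Y2 = 4/5; threaded value p + q = 9; m = -19; remainder = value at the root: 4*(-19)^2 - 1*(-19)^1 - 1 = (1444) + (19) + (-1) = 1462; answer 1462
Step 4: Y3 = 1462; c = 15; T(2) = 1*(-49) - 3*(15) = -94; iterating: T(2)=-94, T(3)=53, T(4)=335, T(5)=176, T(6)=-829, T(7)=-1357, T(8)=1130, T(9)=5201, T(10)=1811, T(11)=-13792, T(12)=-19225, T(13)=22151, T(14)=79826, T(15)=13373, T(16)=-226105, T(17)=-266224, T(18)=412091; answer 412091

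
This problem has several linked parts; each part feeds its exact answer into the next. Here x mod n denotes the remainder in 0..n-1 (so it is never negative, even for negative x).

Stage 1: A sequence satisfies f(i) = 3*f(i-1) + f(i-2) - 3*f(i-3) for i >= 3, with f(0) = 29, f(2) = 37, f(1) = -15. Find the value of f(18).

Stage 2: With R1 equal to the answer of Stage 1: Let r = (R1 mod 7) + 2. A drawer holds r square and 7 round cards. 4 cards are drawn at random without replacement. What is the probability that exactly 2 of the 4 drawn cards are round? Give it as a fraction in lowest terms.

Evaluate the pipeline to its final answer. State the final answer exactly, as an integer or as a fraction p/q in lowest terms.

3/10

Stage 1: f(3) = 3*(37) + 1*(-15) - 3*(29) = 9; iterating: f(3)=9, f(4)=109, f(5)=225, f(6)=757, f(7)=2169, f(8)=6589, f(9)=19665, f(10)=59077, f(11)=177129, f(12)=531469, f(13)=1594305, f(14)=4782997, f(15)=14348889, f(16)=43046749, f(17)=129140145, f(18)=387420517; answer 387420517
Stage 2: R1 = 387420517; r = 3; total draws C(10,4) = 210; favorable C(7,2)*C(3,2) = 63; P = 3/10; answer 3/10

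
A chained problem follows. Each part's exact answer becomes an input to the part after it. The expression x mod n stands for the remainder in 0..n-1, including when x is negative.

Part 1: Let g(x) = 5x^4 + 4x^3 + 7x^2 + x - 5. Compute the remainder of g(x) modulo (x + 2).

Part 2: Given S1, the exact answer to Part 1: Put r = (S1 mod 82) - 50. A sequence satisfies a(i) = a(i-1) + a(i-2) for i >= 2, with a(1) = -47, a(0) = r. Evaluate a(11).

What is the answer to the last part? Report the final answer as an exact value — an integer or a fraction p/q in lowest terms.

Part 1: remainder = value at the root: 5*(-2)^4 + 4*(-2)^3 + 7*(-2)^2 + 1*(-2)^1 - 5 = (80) + (-32) + (28) + (-2) + (-5) = 69; answer 69
Part 2: S1 = 69; r = 19; a(2) = 1*(-47) + 1*(19) = -28; iterating: a(2)=-28, a(3)=-75, a(4)=-103, a(5)=-178, a(6)=-281, a(7)=-459, a(8)=-740, a(9)=-1199, a(10)=-1939, a(11)=-3138; answer -3138

-3138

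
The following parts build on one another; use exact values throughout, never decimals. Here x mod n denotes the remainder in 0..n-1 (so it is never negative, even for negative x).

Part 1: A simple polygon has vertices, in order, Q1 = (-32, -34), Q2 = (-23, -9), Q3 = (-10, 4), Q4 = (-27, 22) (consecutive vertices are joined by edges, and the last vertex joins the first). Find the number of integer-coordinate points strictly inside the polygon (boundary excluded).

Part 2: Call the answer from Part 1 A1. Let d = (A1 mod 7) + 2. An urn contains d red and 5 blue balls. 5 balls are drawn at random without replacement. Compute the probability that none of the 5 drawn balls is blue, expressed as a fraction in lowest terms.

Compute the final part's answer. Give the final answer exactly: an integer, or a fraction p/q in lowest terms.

Part 1: cross terms: (-32*-9 - -23*-34)=-494, (-23*4 - -10*-9)=-182, (-10*22 - -27*4)=-112, (-27*-34 - -32*22)=1622; twice the area = |834| = 834; area = 417; boundary points = 1 + 13 + 1 + 1 = 16; strictly interior points = area - boundary/2 + 1 = 410; answer 410
Part 2: A1 = 410; d = 6; total draws C(11,5) = 462; favorable C(6,5) = 6; P = 1/77; answer 1/77

1/77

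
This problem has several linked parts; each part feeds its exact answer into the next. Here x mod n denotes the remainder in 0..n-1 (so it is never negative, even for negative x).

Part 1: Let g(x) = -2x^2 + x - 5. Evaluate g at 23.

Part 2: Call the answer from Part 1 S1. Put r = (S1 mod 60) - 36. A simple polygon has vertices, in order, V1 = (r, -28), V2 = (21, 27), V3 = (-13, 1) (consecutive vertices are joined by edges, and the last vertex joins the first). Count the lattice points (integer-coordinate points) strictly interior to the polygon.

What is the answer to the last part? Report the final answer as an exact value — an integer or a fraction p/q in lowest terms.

Part 1: -2*(23)^2 + 1*(23)^1 - 5 = (-1058) + (23) + (-5) = -1040; answer -1040
Part 2: S1 = -1040; r = 4; cross terms: (4*27 - 21*-28)=696, (21*1 - -13*27)=372, (-13*-28 - 4*1)=360; twice the area = |1428| = 1428; area = 714; boundary points = 1 + 2 + 1 = 4; strictly interior points = area - boundary/2 + 1 = 713; answer 713

713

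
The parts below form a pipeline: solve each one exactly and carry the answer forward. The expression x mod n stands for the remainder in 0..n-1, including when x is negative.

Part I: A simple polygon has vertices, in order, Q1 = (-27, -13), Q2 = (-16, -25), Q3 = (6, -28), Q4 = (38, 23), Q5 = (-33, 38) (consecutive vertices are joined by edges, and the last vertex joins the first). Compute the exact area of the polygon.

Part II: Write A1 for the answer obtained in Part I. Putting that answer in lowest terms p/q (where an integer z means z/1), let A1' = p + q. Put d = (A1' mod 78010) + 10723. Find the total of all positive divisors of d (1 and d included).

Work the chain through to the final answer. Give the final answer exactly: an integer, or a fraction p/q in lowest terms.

45942

Part I: cross terms: (-27*-25 - -16*-13)=467, (-16*-28 - 6*-25)=598, (6*23 - 38*-28)=1202, (38*38 - -33*23)=2203, (-33*-13 - -27*38)=1455; twice the area = |5925| = 5925; area = 5925/2; answer 5925/2
Part II: A1 = 5925/2; threaded value p + q = 5927; d = 16650; 16650 = 2 * 3^2 * 5^2 * 37; sigma = (1 + 2) * (1 + 3 + 9) * (1 + 5 + 25) * (1 + 37) = 3 * 13 * 31 * 38 = 45942; answer 45942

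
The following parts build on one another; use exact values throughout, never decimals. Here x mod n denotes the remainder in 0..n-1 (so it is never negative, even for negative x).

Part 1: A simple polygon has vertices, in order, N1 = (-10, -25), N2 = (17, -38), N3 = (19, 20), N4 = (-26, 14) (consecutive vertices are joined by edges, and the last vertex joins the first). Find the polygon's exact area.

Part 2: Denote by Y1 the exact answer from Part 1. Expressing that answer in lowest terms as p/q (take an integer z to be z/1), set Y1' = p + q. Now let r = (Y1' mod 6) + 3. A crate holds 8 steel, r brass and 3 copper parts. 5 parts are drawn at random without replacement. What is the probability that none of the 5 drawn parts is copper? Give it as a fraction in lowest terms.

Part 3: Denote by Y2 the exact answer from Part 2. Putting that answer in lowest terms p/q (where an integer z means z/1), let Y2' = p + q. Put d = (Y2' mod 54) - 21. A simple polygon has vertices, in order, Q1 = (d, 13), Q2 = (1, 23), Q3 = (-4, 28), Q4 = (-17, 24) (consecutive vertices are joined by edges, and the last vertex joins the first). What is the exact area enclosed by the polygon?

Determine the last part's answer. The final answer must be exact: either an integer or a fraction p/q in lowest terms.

140

Part 1: cross terms: (-10*-38 - 17*-25)=805, (17*20 - 19*-38)=1062, (19*14 - -26*20)=786, (-26*-25 - -10*14)=790; twice the area = |3443| = 3443; area = 3443/2; answer 3443/2
Part 2: Y1 = 3443/2; threaded value p + q = 3445; r = 4; total draws C(15,5) = 3003; favorable C(12,5) = 792; P = 24/91; answer 24/91
Part 3: Y2 = 24/91; threaded value p + q = 115; d = -14; cross terms: (-14*23 - 1*13)=-335, (1*28 - -4*23)=120, (-4*24 - -17*28)=380, (-17*13 - -14*24)=115; twice the area = |280| = 280; area = 140; answer 140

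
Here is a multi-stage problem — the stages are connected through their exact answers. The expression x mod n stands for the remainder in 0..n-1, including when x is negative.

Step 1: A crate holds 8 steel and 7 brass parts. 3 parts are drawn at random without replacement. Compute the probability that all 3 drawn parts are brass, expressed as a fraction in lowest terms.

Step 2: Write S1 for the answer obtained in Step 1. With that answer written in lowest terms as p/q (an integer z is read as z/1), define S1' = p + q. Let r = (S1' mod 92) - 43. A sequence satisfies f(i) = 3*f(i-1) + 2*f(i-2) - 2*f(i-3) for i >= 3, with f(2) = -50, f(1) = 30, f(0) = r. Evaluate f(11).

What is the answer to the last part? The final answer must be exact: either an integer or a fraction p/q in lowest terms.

Step 1: total draws C(15,3) = 455; favorable C(7,3) = 35; P = 1/13; answer 1/13
Step 2: S1 = 1/13; threaded value p + q = 14; r = -29; f(3) = 3*(-50) + 2*(30) - 2*(-29) = -32; iterating: f(3)=-32, f(4)=-256, f(5)=-732, f(6)=-2644, f(7)=-8884, f(8)=-30476, f(9)=-103908, f(10)=-354908, f(11)=-1211588; answer -1211588

-1211588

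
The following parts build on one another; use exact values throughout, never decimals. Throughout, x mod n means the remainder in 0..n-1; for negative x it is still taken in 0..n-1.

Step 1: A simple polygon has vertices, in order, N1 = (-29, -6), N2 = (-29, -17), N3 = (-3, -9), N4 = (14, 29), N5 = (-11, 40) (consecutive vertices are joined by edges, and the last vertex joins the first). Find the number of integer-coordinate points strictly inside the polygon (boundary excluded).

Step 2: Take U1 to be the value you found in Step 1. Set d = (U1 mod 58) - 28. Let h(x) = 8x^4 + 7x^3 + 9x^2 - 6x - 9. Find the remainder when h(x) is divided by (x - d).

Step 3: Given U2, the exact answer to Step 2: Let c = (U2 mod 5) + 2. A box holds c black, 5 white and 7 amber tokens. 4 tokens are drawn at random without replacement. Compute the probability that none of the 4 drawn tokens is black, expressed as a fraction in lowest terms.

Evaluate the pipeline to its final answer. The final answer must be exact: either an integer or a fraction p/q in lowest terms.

Step 1: cross terms: (-29*-17 - -29*-6)=319, (-29*-9 - -3*-17)=210, (-3*29 - 14*-9)=39, (14*40 - -11*29)=879, (-11*-6 - -29*40)=1226; twice the area = |2673| = 2673; area = 2673/2; boundary points = 11 + 2 + 1 + 1 + 2 = 17; strictly interior points = area - boundary/2 + 1 = 1329; answer 1329
Step 2: U1 = 1329; d = 25; remainder = value at the root: 8*(25)^4 + 7*(25)^3 + 9*(25)^2 - 6*(25)^1 - 9 = (3125000) + (109375) + (5625) + (-150) + (-9) = 3239841; answer 3239841
Step 3: U2 = 3239841; c = 3; total draws C(15,4) = 1365; favorable C(12,4) = 495; P = 33/91; answer 33/91

33/91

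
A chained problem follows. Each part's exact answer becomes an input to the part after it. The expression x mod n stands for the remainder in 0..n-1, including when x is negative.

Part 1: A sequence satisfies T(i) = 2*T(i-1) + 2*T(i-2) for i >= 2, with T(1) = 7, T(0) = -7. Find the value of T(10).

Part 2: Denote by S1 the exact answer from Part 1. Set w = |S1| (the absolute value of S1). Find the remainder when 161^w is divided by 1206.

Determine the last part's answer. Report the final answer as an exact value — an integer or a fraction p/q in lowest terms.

667

Part 1: T(2) = 2*(7) + 2*(-7) = 0; iterating: T(2)=0, T(3)=14, T(4)=28, T(5)=84, T(6)=224, T(7)=616, T(8)=1680, T(9)=4592, T(10)=12544; answer 12544
Part 2: S1 = 12544; w = 12544; squarings mod 1206: 161^1=161, 161^2=595, 161^4=667, 161^8=1081, 161^16=1153, 161^32=397, 161^64=829, 161^128=1027, 161^256=685, 161^512=91, 161^1024=1045, 161^2048=595, 161^4096=667, 161^8192=1081; 161^12544 = 161^256 * 161^4096 * 161^8192 = 667 (mod 1206); answer 667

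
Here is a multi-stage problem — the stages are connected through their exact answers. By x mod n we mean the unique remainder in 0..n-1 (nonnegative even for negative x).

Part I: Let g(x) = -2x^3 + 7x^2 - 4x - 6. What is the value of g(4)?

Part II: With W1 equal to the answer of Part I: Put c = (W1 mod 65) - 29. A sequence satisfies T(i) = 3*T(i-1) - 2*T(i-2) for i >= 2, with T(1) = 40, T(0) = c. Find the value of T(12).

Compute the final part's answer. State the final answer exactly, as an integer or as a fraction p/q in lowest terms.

Part I: -2*(4)^3 + 7*(4)^2 - 4*(4)^1 - 6 = (-128) + (112) + (-16) + (-6) = -38; answer -38
Part II: W1 = -38; c = -2; T(2) = 3*(40) - 2*(-2) = 124; iterating: T(2)=124, T(3)=292, T(4)=628, T(5)=1300, T(6)=2644, T(7)=5332, T(8)=10708, T(9)=21460, T(10)=42964, T(11)=85972, T(12)=171988; answer 171988

171988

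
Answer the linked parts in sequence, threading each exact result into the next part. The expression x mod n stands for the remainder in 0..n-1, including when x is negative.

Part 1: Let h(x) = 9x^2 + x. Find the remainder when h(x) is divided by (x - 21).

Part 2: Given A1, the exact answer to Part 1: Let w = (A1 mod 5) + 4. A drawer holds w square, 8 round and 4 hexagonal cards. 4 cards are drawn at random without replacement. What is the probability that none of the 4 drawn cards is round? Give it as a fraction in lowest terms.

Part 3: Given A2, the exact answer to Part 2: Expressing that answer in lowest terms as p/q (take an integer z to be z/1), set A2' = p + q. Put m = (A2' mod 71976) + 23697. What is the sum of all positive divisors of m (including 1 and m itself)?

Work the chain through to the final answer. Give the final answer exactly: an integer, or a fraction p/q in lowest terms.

60060

Part 1: remainder = value at the root: 9*(21)^2 + 1*(21)^1 = (3969) + (21) = 3990; answer 3990
Part 2: A1 = 3990; w = 4; total draws C(16,4) = 1820; favorable C(8,4) = 70; P = 1/26; answer 1/26
Part 3: A2 = 1/26; threaded value p + q = 27; m = 23724; 23724 = 2^2 * 3^2 * 659; sigma = (1 + 2 + 4) * (1 + 3 + 9) * (1 + 659) = 7 * 13 * 660 = 60060; answer 60060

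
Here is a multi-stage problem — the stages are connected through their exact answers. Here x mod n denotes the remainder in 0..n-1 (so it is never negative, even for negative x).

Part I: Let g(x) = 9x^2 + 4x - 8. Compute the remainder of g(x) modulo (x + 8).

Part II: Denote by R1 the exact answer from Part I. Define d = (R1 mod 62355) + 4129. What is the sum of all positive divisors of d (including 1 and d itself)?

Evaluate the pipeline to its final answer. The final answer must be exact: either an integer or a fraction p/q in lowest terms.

7488

Part I: remainder = value at the root: 9*(-8)^2 + 4*(-8)^1 - 8 = (576) + (-32) + (-8) = 536; answer 536
Part II: R1 = 536; d = 4665; 4665 = 3 * 5 * 311; sigma = (1 + 3) * (1 + 5) * (1 + 311) = 4 * 6 * 312 = 7488; answer 7488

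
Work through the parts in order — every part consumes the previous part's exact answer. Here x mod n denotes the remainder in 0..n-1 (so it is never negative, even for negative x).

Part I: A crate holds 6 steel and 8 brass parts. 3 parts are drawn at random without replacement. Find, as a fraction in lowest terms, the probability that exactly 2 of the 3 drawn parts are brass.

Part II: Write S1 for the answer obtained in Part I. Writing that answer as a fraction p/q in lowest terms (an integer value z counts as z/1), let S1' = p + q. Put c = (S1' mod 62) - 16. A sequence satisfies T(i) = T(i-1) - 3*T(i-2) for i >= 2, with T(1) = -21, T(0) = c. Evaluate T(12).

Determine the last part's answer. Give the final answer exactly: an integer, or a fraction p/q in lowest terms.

Part I: total draws C(14,3) = 364; favorable C(8,2)*C(6,1) = 168; P = 6/13; answer 6/13
Part II: S1 = 6/13; threaded value p + q = 19; c = 3; T(2) = 1*(-21) - 3*(3) = -30; iterating: T(2)=-30, T(3)=33, T(4)=123, T(5)=24, T(6)=-345, T(7)=-417, T(8)=618, T(9)=1869, T(10)=15, T(11)=-5592, T(12)=-5637; answer -5637

-5637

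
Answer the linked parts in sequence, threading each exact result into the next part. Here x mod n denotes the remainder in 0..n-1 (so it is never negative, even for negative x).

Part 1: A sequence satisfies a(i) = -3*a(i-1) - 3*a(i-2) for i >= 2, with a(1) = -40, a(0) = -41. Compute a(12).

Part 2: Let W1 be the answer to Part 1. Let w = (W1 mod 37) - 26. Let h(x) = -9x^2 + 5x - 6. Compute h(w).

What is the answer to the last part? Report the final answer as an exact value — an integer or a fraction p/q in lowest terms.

Part 1: a(2) = -3*(-40) - 3*(-41) = 243; iterating: a(2)=243, a(3)=-609, a(4)=1098, a(5)=-1467, a(6)=1107, a(7)=1080, a(8)=-6561, a(9)=16443, a(10)=-29646, a(11)=39609, a(12)=-29889; answer -29889
Part 2: W1 = -29889; w = -19; -9*(-19)^2 + 5*(-19)^1 - 6 = (-3249) + (-95) + (-6) = -3350; answer -3350

-3350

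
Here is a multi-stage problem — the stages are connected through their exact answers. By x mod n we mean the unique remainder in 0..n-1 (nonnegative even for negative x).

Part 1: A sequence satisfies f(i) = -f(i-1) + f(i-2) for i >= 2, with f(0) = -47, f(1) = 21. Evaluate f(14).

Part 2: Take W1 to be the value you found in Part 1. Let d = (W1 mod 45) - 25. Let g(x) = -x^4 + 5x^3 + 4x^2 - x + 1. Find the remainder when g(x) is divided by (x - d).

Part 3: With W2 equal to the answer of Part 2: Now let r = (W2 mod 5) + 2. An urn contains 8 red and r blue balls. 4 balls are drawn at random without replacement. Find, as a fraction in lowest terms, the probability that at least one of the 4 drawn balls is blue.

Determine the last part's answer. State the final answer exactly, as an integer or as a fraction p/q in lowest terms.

133/143

Part 1: f(2) = -1*(21) + 1*(-47) = -68; iterating: f(2)=-68, f(3)=89, f(4)=-157, f(5)=246, f(6)=-403, f(7)=649, f(8)=-1052, f(9)=1701, f(10)=-2753, f(11)=4454, f(12)=-7207, f(13)=11661, f(14)=-18868; answer -18868
Part 2: W1 = -18868; d = 7; remainder = value at the root: -1*(7)^4 + 5*(7)^3 + 4*(7)^2 - 1*(7)^1 + 1 = (-2401) + (1715) + (196) + (-7) + (1) = -496; answer -496
Part 3: W2 = -496; r = 6; total draws C(14,4) = 1001; complement C(8,4) = 70; favorable 1001 - 70 = 931; P = 133/143; answer 133/143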